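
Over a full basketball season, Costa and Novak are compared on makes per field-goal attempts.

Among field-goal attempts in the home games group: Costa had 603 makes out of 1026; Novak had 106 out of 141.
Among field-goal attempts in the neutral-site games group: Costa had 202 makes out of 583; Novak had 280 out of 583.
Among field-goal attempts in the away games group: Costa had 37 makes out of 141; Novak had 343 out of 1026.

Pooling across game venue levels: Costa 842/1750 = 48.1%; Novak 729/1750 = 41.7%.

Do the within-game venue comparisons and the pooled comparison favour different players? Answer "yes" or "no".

yes

Within each game venue level (home games 58.8% vs 75.2%; neutral-site games 34.6% vs 48.0%; away games 26.2% vs 33.4%), Novak has the higher rate every time. Pooled: 48.1% vs 41.7% — Costa has the higher rate overall. The two comparisons disagree.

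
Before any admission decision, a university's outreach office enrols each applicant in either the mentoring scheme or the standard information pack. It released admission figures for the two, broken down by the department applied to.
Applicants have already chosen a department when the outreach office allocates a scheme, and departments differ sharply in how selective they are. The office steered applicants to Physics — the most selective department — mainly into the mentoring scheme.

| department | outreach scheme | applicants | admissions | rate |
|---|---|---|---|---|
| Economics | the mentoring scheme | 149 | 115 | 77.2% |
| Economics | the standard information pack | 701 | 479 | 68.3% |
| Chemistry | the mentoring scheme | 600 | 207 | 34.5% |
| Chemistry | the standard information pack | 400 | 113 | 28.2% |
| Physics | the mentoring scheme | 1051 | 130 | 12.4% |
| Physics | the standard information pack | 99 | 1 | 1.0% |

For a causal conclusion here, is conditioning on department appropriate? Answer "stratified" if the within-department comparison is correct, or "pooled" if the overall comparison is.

stratified

The department-specific comparison favours the mentoring scheme throughout, but the pooled figures favour the standard information pack. The question is whether to condition on department.
The imbalance in department arose from how applicants were allocated, not from anything the outreach scheme did; and department independently affects the outcome. The pooled gap is confounded — condition on department.
Within each level — Economics: 77.2% vs 68.3%; Chemistry: 34.5% vs 28.2%; Physics: 12.4% vs 1.0% — the mentoring scheme is higher every time.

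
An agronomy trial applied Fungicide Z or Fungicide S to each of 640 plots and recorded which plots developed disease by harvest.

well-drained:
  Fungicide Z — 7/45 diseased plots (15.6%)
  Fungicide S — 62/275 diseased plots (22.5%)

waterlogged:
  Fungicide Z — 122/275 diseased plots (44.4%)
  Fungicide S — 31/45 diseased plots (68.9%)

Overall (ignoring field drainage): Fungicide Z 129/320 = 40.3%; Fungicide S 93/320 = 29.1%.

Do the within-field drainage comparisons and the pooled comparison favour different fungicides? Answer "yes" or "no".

Within each field drainage level (well-drained 15.6% vs 22.5%; waterlogged 44.4% vs 68.9%), Fungicide Z has the lower rate every time. Pooled: 40.3% vs 29.1% — Fungicide S has the lower rate overall. The two comparisons disagree.

yes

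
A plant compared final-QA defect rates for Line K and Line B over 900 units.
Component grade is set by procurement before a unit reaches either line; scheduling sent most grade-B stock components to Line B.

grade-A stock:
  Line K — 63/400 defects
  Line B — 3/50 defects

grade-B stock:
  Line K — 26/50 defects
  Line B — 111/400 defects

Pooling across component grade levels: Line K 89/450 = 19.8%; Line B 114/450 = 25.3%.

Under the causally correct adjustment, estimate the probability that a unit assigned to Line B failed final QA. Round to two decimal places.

The component grade-specific comparison favours Line B throughout, but the pooled figures favour Line K. The question is whether to condition on component grade.
Component grade differs across lines for reasons unrelated to any effect of the line itself, and it separately predicts the outcome — a classic confounder. We must compare within component grade levels.
Standardising Line B to the population component grade mix: 0.500·3/50 + 0.500·111/400 = 0.169.

0.17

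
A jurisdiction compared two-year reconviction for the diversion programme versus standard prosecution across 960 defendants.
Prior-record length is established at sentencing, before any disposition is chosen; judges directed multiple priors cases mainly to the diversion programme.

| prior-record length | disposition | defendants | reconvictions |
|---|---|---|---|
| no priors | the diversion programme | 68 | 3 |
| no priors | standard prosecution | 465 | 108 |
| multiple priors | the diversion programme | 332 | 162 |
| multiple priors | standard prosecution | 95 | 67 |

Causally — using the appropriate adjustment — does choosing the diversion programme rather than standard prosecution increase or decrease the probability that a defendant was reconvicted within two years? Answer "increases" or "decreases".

the diversion programme is lower inside every prior-record length stratum but standard prosecution is lower in aggregate. Whether to stratify depends on how prior-record length relates to the disposition.
Prior-record length satisfies the back-door criterion: it is not a descendant of the disposition, and it blocks the spurious path from disposition to outcome. Adjusting for it (i.e., using the within-prior-record length rates) gives the causal effect.
Within each level — no priors: 4.4% vs 23.2%; multiple priors: 48.8% vs 70.5% — the diversion programme is lower every time.

decreases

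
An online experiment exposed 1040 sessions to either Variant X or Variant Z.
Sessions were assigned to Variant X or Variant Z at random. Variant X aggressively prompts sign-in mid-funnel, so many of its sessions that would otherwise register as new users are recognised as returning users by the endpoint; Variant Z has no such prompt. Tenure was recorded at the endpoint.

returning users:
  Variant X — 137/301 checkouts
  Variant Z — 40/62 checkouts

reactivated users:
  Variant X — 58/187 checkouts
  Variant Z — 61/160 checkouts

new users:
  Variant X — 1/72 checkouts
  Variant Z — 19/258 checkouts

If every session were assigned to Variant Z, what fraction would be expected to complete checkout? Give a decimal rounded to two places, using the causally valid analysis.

0.25

The stratified and pooled comparisons disagree (Variant Z wins within each user tenure; Variant X wins overall), so the answer turns on the causal role of user tenure.
User tenure lies on the pathway variant → user tenure → outcome, so adjusting for it blocks the indirect effect. For the total causal effect of variant, use the unadjusted pooled rates.
So P(outcome | do(Variant Z)) is just the pooled rate for Variant Z: 120/480 = 0.250.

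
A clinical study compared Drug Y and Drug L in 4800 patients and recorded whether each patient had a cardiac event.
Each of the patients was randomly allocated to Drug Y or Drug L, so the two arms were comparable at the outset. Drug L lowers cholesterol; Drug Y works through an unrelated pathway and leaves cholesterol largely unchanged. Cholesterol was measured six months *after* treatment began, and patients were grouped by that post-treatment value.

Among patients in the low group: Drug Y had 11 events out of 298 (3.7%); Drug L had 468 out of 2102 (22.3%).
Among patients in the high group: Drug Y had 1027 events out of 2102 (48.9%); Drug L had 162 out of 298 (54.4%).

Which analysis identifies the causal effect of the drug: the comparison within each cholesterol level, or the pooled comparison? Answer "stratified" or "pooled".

The cholesterol-specific comparison favours Drug Y throughout, but the pooled figures favour Drug L. The question is whether to condition on cholesterol.
Stratifying would compare drugs among patients the drugs themselves sorted into cholesterol groups — a form of selection on an intermediate. The unconditioned pooled rates give the total causal effect.
Pooled: Drug Y 43.2% vs Drug L 26.2%; Drug L is lower overall.

pooled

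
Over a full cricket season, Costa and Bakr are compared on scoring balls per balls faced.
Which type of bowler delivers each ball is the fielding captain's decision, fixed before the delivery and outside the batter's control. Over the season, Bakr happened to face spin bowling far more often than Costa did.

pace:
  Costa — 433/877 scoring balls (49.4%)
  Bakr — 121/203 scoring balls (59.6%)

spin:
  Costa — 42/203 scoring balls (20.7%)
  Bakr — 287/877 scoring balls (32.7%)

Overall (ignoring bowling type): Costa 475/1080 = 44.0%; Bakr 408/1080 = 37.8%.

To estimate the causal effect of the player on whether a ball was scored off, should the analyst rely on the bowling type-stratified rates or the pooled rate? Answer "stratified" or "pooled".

Here bowling type is a common cause — it drives both which player a case falls under and the outcome. The crude comparison mixes populations; the stratum-specific rates are the causally relevant ones.
Within each level — pace: 49.4% vs 59.6%; spin: 20.7% vs 32.7% — Bakr is higher every time.

stratified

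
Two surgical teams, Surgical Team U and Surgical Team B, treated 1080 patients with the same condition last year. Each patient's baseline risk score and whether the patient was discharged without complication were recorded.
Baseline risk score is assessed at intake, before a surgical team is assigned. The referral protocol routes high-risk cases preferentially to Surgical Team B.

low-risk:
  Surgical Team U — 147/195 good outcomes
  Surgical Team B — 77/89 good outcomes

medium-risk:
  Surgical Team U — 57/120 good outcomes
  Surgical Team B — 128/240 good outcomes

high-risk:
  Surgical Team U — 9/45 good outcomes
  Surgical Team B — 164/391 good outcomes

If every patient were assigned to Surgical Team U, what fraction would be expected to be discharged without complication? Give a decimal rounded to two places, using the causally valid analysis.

0.44

The baseline risk score-specific comparison favours Surgical Team B throughout, but the pooled figures favour Surgical Team U. The question is whether to condition on baseline risk score.
Baseline risk score differs across surgical teams for reasons unrelated to any effect of the surgical team itself, and it separately predicts the outcome — a classic confounder. We must compare within baseline risk score levels.
Standardising Surgical Team U to the population baseline risk score mix: 0.263·147/195 + 0.333·57/120 + 0.404·9/45 = 0.437.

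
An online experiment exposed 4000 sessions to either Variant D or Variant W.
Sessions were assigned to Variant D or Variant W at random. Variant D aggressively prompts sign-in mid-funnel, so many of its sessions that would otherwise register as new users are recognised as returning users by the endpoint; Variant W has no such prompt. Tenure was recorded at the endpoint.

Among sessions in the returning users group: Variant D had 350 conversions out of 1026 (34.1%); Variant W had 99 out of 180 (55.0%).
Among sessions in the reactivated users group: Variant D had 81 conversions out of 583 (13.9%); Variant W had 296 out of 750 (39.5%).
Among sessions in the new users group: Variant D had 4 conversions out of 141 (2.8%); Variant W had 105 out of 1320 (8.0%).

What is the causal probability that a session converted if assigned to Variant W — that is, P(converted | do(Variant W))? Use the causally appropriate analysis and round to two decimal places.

Variant W is higher inside every user tenure stratum but Variant D is higher in aggregate. Whether to stratify depends on how user tenure relates to the variant.
User tenure lies on the pathway variant → user tenure → outcome, so adjusting for it blocks the indirect effect. For the total causal effect of variant, use the unadjusted pooled rates.
So P(outcome | do(Variant W)) is just the pooled rate for Variant W: 500/2250 = 0.222.

0.22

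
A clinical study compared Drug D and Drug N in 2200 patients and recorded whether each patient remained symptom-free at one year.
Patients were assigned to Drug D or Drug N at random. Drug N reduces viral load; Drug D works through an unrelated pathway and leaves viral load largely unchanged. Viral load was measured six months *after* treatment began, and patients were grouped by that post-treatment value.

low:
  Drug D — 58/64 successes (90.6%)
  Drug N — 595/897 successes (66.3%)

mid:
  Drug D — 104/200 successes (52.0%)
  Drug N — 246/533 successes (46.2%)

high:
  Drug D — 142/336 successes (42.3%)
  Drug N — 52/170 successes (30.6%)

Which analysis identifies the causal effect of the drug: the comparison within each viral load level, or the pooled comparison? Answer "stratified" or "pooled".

pooled

Stratifying would compare drugs among patients the drugs themselves sorted into viral load groups — a form of selection on an intermediate. The unconditioned pooled rates give the total causal effect.
Pooled: Drug D 50.7% vs Drug N 55.8%; Drug N is higher overall.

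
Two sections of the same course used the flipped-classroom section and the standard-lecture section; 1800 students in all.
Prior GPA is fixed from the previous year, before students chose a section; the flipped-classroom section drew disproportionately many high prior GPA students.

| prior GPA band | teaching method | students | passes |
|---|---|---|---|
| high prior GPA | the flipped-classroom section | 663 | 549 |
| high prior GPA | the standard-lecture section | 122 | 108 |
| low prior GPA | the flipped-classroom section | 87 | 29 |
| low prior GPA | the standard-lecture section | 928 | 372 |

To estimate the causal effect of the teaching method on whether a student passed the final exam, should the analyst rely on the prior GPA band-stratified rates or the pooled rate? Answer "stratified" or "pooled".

stratified

Within every prior GPA band level the standard-lecture section has the higher rate, yet pooled the flipped-classroom section does — Simpson's reversal.
Since prior GPA band is a pre-existing factor (not a product of the teaching method) and it affects the outcome on its own, it is a confounder. The stratified rates, not the pooled rate, identify the causal effect.
Within each level — high prior GPA: 82.8% vs 88.5%; low prior GPA: 33.3% vs 40.1% — the standard-lecture section is higher every time.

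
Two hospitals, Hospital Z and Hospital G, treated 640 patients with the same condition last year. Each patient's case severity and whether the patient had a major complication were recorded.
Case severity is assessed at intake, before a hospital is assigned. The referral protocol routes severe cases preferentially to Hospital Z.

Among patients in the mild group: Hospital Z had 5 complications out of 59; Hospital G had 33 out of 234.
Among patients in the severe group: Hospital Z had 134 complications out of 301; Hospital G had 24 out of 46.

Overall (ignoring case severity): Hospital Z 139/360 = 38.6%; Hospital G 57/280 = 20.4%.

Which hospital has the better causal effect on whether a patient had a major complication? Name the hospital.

Hospital Z

The case severity-specific comparison favours Hospital Z throughout, but the pooled figures favour Hospital G. The question is whether to condition on case severity.
Nothing the hospital does changes case severity; the imbalance is an allocation artefact. With case severity also predicting the outcome, the pooled figure is confounded, and the within-stratum comparison is the causal one.
Within each level — mild: 8.5% vs 14.1%; severe: 44.5% vs 52.2% — Hospital Z is lower every time.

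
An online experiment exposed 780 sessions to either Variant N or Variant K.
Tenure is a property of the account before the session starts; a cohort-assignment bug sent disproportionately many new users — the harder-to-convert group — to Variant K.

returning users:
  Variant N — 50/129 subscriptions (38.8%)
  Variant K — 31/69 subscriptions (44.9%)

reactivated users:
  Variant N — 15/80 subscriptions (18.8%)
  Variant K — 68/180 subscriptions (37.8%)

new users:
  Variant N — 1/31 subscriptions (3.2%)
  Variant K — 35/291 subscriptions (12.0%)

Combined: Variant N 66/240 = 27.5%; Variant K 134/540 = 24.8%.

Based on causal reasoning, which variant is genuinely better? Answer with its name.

The user tenure-specific comparison favours Variant K throughout, but the pooled figures favour Variant N. The question is whether to condition on user tenure.
Nothing the variant does changes user tenure; the imbalance is an allocation artefact. With user tenure also predicting the outcome, the pooled figure is confounded, and the within-stratum comparison is the causal one.
Within each level — returning users: 38.8% vs 44.9%; reactivated users: 18.8% vs 37.8%; new users: 3.2% vs 12.0% — Variant K is higher every time.

Variant K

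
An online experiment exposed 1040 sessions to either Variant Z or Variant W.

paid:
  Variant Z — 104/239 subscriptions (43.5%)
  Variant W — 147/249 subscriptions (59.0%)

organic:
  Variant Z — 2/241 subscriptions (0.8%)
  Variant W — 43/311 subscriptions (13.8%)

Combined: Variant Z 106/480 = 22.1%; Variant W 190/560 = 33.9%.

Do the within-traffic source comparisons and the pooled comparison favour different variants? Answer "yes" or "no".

no

Within each traffic source level (paid 43.5% vs 59.0%; organic 0.8% vs 13.8%), Variant W has the higher rate every time. Pooled: 22.1% vs 33.9% — Variant W has the higher rate overall. They agree.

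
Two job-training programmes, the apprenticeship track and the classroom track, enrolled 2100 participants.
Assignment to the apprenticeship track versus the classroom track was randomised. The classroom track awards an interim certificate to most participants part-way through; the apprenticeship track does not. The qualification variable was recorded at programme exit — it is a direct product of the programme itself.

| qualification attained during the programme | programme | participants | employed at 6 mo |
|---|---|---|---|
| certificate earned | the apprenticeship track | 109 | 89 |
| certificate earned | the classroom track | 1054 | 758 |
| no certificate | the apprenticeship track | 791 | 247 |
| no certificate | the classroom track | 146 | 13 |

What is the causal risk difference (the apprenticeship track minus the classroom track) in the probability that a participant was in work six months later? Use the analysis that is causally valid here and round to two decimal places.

-0.27

Because the programme influences qualification attained during the programme, qualification attained during the programme is a post-treatment mediator, not a confounder. Stratifying on it would bias the estimate; the causal effect is the crude pooled difference.
The causal difference is the pooled difference: 0.373 − 0.642 = -0.269.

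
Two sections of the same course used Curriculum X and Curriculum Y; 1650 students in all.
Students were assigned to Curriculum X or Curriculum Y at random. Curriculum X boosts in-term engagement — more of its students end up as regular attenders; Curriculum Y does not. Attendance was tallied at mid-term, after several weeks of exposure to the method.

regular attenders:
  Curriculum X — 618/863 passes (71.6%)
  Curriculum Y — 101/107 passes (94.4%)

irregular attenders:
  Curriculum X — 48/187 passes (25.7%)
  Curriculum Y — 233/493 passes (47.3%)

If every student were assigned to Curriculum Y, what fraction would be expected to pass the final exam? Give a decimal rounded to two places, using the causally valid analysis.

0.56

Within every mid-term attendance level Curriculum Y has the higher rate, yet pooled Curriculum X does — Simpson's reversal.
Mid-term attendance is downstream of the teaching method. One should not condition on a consequence of treatment, so the overall rates are the right comparison.
So P(outcome | do(Curriculum Y)) is just the pooled rate for Curriculum Y: 334/600 = 0.557.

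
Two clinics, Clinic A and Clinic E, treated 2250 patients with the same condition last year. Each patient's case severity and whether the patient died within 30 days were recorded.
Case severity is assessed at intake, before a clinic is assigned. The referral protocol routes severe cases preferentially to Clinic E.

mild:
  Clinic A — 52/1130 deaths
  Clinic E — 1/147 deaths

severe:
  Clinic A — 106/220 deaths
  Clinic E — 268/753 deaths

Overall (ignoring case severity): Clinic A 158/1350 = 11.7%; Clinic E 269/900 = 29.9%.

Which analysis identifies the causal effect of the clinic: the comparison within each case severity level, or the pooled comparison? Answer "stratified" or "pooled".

The stratified and pooled comparisons disagree (Clinic E wins within each case severity; Clinic A wins overall), so the answer turns on the causal role of case severity.
Nothing the clinic does changes case severity; the imbalance is an allocation artefact. With case severity also predicting the outcome, the pooled figure is confounded, and the within-stratum comparison is the causal one.
Within each level — mild: 4.6% vs 0.7%; severe: 48.2% vs 35.6% — Clinic E is lower every time.

stratified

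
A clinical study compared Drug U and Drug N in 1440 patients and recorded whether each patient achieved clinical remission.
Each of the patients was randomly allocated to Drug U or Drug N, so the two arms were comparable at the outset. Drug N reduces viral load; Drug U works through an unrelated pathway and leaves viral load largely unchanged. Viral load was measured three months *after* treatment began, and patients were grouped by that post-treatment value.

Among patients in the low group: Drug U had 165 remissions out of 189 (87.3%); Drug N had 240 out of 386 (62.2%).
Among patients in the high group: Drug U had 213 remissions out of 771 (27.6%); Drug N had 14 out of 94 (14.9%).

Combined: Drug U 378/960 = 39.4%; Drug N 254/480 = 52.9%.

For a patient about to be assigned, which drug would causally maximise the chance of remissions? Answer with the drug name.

The viral load-specific comparison favours Drug U throughout, but the pooled figures favour Drug N. The question is whether to condition on viral load.
Viral load is recorded after the drug and is itself shifted by it — it sits on the causal path from drug to outcome. Conditioning on a mediator would strip out part of the effect we want; the pooled comparison gives the total causal effect.
Pooled: Drug U 39.4% vs Drug N 52.9%; Drug N is higher overall.

Drug N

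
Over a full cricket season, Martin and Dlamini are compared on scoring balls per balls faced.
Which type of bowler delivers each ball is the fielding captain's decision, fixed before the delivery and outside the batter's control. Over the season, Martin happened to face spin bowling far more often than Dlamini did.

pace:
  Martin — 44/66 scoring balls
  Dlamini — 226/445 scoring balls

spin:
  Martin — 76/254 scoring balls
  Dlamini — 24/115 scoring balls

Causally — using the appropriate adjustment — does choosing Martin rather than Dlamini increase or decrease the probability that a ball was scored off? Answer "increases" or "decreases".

Martin is higher inside every bowling type stratum but Dlamini is higher in aggregate. Whether to stratify depends on how bowling type relates to the player.
Nothing the player does changes bowling type; the imbalance is an allocation artefact. With bowling type also predicting the outcome, the pooled figure is confounded, and the within-stratum comparison is the causal one.
Within each level — pace: 66.7% vs 50.8%; spin: 29.9% vs 20.9% — Martin is higher every time.

increases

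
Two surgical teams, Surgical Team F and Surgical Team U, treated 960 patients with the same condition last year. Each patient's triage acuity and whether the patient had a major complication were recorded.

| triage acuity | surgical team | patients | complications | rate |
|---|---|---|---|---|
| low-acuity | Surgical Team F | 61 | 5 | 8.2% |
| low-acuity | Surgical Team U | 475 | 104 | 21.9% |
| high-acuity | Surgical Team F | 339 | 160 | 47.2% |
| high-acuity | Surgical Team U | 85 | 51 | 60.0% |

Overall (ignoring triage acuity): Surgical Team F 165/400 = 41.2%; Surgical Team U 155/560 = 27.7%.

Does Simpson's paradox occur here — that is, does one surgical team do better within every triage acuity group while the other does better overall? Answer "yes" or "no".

yes

Within each triage acuity level (low-acuity 8.2% vs 21.9%; high-acuity 47.2% vs 60.0%), Surgical Team F has the lower rate every time. Pooled: 41.2% vs 27.7% — Surgical Team U has the lower rate overall. The two comparisons disagree.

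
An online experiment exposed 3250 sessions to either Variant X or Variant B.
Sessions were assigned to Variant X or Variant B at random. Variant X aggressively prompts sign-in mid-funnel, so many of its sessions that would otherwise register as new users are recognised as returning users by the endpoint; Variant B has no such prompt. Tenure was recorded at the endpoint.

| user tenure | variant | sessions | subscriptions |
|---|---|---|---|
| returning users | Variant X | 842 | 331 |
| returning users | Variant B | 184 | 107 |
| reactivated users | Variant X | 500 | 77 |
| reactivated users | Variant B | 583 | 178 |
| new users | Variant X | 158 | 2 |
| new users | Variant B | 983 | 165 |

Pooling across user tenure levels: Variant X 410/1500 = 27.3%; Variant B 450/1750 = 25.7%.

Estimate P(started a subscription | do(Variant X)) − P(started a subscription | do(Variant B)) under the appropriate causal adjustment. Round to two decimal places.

+0.02

User tenure is downstream of the variant. One should not condition on a consequence of treatment, so the overall rates are the right comparison.
The causal difference is the pooled difference: 0.273 − 0.257 = +0.016.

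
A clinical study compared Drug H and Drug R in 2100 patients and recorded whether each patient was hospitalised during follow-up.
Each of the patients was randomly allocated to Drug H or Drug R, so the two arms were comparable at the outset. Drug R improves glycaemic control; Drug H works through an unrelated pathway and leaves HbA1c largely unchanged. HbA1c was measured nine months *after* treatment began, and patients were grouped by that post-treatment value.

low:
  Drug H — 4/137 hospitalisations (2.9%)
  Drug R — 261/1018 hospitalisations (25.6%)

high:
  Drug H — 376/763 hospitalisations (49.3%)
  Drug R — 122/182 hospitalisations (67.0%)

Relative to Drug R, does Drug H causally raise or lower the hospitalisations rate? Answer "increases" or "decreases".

increases

The HbA1c-specific comparison favours Drug H throughout, but the pooled figures favour Drug R. The question is whether to condition on HbA1c.
HbA1c is recorded after the drug and is itself shifted by it — it sits on the causal path from drug to outcome. Conditioning on a mediator would strip out part of the effect we want; the pooled comparison gives the total causal effect.
Pooled: Drug H 42.2% vs Drug R 31.9%; Drug R is lower overall.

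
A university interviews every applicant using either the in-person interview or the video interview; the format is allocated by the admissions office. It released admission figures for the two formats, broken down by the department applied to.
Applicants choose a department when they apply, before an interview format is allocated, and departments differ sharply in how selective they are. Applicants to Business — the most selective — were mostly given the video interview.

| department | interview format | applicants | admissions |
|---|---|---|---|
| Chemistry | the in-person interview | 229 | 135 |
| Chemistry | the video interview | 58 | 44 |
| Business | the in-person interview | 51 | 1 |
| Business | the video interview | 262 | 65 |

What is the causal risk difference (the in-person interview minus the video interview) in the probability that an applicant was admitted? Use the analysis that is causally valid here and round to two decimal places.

Department is set before the interview format has any effect — it is not caused by the interview format — and it independently drives the outcome. That makes it a confounder, so the causal comparison is within department levels.
Adjusting over the population distribution of department: 0.478·(0.590−0.759) + 0.522·(0.020−0.248) = -0.200.

-0.20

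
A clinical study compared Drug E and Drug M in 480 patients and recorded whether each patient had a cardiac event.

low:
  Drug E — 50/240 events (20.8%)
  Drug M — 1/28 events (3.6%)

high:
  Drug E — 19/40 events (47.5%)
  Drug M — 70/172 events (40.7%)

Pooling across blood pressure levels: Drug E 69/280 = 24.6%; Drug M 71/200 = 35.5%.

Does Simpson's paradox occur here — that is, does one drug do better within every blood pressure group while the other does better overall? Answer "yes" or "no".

Within each blood pressure level (low 20.8% vs 3.6%; high 47.5% vs 40.7%), Drug M has the lower rate every time. Pooled: 24.6% vs 35.5% — Drug E has the lower rate overall. The two comparisons disagree.

yes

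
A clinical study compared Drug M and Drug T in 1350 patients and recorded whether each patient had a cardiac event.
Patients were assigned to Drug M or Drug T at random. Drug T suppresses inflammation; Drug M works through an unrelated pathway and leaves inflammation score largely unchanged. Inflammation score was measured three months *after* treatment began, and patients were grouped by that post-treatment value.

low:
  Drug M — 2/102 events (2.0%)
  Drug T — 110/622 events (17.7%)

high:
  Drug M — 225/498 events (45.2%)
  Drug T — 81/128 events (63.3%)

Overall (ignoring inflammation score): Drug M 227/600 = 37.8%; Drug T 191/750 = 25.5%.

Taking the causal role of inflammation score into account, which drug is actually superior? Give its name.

Drug T

The stratified and pooled comparisons disagree (Drug M wins within each inflammation score; Drug T wins overall), so the answer turns on the causal role of inflammation score.
Inflammation score is downstream of the drug. One should not condition on a consequence of treatment, so the overall rates are the right comparison.
Pooled: Drug M 37.8% vs Drug T 25.5%; Drug T is lower overall.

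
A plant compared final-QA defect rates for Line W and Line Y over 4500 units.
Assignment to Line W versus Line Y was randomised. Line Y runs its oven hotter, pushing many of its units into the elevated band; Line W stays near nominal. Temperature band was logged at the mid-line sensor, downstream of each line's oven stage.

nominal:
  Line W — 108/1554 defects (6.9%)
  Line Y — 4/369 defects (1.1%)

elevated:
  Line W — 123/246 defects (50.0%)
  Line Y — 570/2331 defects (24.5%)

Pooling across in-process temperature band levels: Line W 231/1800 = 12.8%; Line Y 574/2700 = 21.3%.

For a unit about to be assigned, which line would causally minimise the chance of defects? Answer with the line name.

Line W

Within every in-process temperature band level Line Y has the lower rate, yet pooled Line W does — Simpson's reversal.
Stratifying would compare lines among units the lines themselves sorted into in-process temperature band groups — a form of selection on an intermediate. The unconditioned pooled rates give the total causal effect.
Pooled: Line W 12.8% vs Line Y 21.3%; Line W is lower overall.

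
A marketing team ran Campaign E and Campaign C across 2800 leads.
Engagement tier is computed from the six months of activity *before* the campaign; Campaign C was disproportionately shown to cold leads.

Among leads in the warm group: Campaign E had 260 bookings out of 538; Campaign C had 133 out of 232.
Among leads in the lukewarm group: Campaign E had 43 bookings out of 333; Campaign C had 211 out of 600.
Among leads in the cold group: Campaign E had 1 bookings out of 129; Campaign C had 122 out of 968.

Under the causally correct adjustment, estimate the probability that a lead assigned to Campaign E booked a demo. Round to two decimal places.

Campaign C is higher inside every engagement tier stratum but Campaign E is higher in aggregate. Whether to stratify depends on how engagement tier relates to the campaign.
Since engagement tier is a pre-existing factor (not a product of the campaign) and it affects the outcome on its own, it is a confounder. The stratified rates, not the pooled rate, identify the causal effect.
Standardising Campaign E to the population engagement tier mix: 0.275·260/538 + 0.333·43/333 + 0.392·1/129 = 0.179.

0.18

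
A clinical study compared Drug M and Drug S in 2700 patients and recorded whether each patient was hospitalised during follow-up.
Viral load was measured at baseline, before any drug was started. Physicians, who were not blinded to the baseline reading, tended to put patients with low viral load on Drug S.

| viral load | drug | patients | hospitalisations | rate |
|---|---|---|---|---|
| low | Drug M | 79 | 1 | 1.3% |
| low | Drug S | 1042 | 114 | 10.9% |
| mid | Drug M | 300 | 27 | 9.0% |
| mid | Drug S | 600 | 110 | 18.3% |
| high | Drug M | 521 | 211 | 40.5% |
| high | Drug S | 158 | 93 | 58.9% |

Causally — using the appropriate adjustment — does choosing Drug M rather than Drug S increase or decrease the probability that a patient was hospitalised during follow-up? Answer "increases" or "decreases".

Viral load differs across drugs for reasons unrelated to any effect of the drug itself, and it separately predicts the outcome — a classic confounder. We must compare within viral load levels.
Within each level — low: 1.3% vs 10.9%; mid: 9.0% vs 18.3%; high: 40.5% vs 58.9% — Drug M is lower every time.

decreases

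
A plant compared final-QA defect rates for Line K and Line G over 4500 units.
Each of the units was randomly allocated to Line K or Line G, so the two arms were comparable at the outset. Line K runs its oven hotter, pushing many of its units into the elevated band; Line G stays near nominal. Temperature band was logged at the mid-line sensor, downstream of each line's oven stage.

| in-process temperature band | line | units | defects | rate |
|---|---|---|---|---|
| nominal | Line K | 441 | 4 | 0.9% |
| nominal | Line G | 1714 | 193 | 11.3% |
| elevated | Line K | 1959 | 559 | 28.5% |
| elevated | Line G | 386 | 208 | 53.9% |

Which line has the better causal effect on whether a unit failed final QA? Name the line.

Line G

In-process temperature band is downstream of the line. One should not condition on a consequence of treatment, so the overall rates are the right comparison.
Pooled: Line K 23.5% vs Line G 19.1%; Line G is lower overall.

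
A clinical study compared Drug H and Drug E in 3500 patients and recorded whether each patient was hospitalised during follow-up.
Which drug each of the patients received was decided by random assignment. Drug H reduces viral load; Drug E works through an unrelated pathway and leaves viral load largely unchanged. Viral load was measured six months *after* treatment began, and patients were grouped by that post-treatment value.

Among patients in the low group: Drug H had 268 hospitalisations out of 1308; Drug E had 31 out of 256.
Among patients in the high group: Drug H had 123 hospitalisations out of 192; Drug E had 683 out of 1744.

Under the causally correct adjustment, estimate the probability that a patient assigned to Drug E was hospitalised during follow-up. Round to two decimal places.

0.36

Within every viral load level Drug E has the lower rate, yet pooled Drug H does — Simpson's reversal.
Because the drug influences viral load, viral load is a post-treatment mediator, not a confounder. Stratifying on it would bias the estimate; the causal effect is the crude pooled difference.
So P(outcome | do(Drug E)) is just the pooled rate for Drug E: 714/2000 = 0.357.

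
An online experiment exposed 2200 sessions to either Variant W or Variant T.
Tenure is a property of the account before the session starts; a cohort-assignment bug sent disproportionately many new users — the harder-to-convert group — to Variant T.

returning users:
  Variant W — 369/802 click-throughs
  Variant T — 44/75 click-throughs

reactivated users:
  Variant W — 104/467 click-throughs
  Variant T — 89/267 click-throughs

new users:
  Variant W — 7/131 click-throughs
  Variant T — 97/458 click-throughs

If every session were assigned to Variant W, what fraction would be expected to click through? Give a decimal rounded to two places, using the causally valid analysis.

Nothing the variant does changes user tenure; the imbalance is an allocation artefact. With user tenure also predicting the outcome, the pooled figure is confounded, and the within-stratum comparison is the causal one.
Standardising Variant W to the population user tenure mix: 0.399·369/802 + 0.334·104/467 + 0.268·7/131 = 0.272.

0.27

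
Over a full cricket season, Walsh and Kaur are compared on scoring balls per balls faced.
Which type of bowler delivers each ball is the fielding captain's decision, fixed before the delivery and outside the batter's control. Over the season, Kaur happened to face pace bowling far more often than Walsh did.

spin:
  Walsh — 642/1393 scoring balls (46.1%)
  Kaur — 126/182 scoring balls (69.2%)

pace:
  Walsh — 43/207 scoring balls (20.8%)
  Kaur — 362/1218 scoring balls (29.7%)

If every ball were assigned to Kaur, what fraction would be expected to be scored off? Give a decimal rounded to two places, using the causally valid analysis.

Within every bowling type level Kaur has the higher rate, yet pooled Walsh does — Simpson's reversal.
The imbalance in bowling type arose from how balls faced were allocated, not from anything the player did; and bowling type independently affects the outcome. The pooled gap is confounded — condition on bowling type.
Standardising Kaur to the population bowling type mix: 0.525·126/182 + 0.475·362/1218 = 0.505.

0.50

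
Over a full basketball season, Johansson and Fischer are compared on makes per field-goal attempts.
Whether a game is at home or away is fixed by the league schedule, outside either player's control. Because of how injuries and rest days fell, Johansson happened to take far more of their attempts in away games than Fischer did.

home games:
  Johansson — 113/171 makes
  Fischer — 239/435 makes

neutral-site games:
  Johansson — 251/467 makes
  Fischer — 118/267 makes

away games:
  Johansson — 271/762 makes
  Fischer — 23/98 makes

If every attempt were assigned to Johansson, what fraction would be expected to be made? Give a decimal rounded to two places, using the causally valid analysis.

0.50

Game venue satisfies the back-door criterion: it is not a descendant of the player, and it blocks the spurious path from player to outcome. Adjusting for it (i.e., using the within-game venue rates) gives the causal effect.
Standardising Johansson to the population game venue mix: 0.275·113/171 + 0.334·251/467 + 0.391·271/762 = 0.500.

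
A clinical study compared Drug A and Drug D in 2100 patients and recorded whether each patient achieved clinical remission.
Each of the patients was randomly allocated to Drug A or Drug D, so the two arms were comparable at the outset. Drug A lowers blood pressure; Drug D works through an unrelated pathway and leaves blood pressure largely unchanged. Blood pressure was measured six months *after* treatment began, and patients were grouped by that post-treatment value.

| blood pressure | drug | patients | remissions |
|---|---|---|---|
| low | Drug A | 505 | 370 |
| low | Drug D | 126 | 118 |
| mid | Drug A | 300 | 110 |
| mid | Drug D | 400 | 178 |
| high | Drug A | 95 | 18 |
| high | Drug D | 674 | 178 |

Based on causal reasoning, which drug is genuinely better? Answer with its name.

Drug A

The stratified and pooled comparisons disagree (Drug D wins within each blood pressure; Drug A wins overall), so the answer turns on the causal role of blood pressure.
Blood pressure is downstream of the drug. One should not condition on a consequence of treatment, so the overall rates are the right comparison.
Pooled: Drug A 55.3% vs Drug D 39.5%; Drug A is higher overall.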